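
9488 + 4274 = 13762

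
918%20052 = 918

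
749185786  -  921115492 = -171929706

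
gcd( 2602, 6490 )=2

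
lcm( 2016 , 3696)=22176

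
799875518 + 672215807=1472091325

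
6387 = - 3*(  -  2129 ) 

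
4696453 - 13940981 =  - 9244528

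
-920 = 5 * ( - 184 ) 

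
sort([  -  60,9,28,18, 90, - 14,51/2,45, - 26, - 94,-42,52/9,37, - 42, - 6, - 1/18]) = [ - 94,  -  60, - 42, - 42, - 26, - 14, - 6, - 1/18,52/9, 9, 18,51/2,28,37,  45, 90 ] 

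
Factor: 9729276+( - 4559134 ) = 2^1*17^1*152063^1 = 5170142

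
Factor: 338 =2^1* 13^2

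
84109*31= 2607379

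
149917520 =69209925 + 80707595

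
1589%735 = 119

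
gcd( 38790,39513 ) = 3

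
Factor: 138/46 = 3 = 3^1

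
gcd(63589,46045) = 1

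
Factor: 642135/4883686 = 2^( - 1)*3^1*5^1*13^1*37^1*89^1*2441843^( - 1)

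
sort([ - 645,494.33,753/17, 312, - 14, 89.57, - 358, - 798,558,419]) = [ - 798, - 645,-358,-14,753/17,89.57,312, 419, 494.33, 558]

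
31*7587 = 235197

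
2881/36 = 2881/36= 80.03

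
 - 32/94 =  - 1 + 31/47 = - 0.34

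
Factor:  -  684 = -2^2*3^2*19^1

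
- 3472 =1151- 4623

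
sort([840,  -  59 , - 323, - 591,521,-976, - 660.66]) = [-976, - 660.66, - 591 , - 323, - 59, 521, 840 ] 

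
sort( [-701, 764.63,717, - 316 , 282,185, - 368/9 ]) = [-701, - 316, - 368/9,185,282, 717,764.63]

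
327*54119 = 17696913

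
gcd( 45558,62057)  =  1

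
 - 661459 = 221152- 882611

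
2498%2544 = 2498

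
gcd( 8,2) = 2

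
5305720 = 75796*70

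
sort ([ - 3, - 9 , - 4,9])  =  [ - 9 , - 4, - 3,9]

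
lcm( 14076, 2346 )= 14076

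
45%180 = 45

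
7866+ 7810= 15676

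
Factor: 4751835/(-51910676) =-2^ ( - 2)*3^1*5^1*11^1 * 31^1 *643^ (-1)*929^1*20183^( - 1 )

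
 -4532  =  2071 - 6603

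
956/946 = 1 +5/473 = 1.01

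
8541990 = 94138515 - 85596525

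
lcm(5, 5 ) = 5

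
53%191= 53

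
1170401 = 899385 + 271016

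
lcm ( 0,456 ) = 0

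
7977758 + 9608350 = 17586108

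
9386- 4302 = 5084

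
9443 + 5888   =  15331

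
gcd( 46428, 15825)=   3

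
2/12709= 2/12709 =0.00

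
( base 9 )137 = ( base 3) 11021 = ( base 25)4f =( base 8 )163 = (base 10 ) 115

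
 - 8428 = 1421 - 9849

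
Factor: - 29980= -2^2*5^1*1499^1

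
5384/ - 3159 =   -  2+934/3159 = -1.70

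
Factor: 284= 2^2*71^1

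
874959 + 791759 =1666718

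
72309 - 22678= 49631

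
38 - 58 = -20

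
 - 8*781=-6248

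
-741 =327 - 1068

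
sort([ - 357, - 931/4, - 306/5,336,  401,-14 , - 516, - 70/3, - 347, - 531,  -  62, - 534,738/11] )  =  [ - 534 , - 531,  -  516, - 357, - 347, - 931/4, - 62,-306/5, - 70/3,  -  14 , 738/11,336, 401 ]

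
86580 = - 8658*(-10 )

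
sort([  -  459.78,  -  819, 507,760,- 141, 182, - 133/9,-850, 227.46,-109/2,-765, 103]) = [ - 850,-819, - 765, - 459.78, - 141, - 109/2, - 133/9, 103,  182, 227.46, 507, 760]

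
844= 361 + 483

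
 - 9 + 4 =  - 5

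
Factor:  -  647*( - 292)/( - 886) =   -  2^1*73^1*443^(- 1 )*647^1 = - 94462/443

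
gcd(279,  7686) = 9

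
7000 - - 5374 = 12374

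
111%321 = 111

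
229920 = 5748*40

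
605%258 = 89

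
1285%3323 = 1285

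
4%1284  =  4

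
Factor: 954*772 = 736488 = 2^3 * 3^2 *53^1*193^1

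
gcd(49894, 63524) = 2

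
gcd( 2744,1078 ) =98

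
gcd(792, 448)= 8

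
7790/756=10 + 115/378 = 10.30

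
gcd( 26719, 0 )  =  26719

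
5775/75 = 77 = 77.00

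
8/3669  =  8/3669  =  0.00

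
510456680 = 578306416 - 67849736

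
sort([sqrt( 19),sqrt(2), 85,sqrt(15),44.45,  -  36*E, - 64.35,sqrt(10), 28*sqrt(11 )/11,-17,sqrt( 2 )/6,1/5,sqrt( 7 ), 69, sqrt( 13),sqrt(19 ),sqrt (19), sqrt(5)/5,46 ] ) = [ - 36*E,-64.35 ,  -  17,1/5, sqrt (2)/6,  sqrt( 5 )/5,sqrt( 2 ),sqrt (7) , sqrt( 10 ),sqrt( 13), sqrt( 15 ), sqrt( 19 ), sqrt(19),sqrt( 19),28*sqrt(  11)/11,44.45, 46,69, 85] 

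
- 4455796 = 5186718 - 9642514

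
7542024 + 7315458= 14857482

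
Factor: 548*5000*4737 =2^5*3^1 *5^4*137^1* 1579^1 = 12979380000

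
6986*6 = 41916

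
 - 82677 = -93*889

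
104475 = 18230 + 86245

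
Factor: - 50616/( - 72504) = 37/53 = 37^1*53^( - 1)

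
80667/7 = 80667/7 = 11523.86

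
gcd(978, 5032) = 2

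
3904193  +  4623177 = 8527370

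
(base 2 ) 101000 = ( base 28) 1C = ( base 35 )15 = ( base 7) 55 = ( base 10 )40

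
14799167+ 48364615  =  63163782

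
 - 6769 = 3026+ - 9795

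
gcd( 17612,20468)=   476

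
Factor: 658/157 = 2^1 * 7^1 * 47^1*157^( -1)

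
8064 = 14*576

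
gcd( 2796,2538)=6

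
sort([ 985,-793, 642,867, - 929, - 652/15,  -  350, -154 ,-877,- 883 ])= [ - 929, - 883, - 877, -793,-350,-154,-652/15, 642,867, 985]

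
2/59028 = 1/29514 = 0.00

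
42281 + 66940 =109221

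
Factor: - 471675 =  - 3^1*5^2*19^1*331^1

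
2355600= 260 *9060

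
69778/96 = 34889/48 = 726.85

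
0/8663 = 0 = 0.00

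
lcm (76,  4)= 76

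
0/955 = 0= 0.00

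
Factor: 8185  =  5^1 * 1637^1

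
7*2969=20783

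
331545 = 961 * 345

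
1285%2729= 1285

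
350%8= 6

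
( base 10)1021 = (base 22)229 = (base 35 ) t6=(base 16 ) 3fd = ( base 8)1775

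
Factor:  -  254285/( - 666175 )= 50857/133235 = 5^(-1)*26647^(  -  1) *50857^1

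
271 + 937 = 1208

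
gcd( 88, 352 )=88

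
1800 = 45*40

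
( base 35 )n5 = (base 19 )24c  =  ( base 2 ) 1100101010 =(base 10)810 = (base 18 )290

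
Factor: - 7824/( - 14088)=326/587 = 2^1*163^1*587^ ( - 1)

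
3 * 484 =1452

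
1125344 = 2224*506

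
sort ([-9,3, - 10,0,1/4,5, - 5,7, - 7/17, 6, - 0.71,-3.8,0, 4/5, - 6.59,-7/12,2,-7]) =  [ -10, - 9 , - 7,-6.59, - 5, - 3.8, - 0.71, -7/12, - 7/17, 0,0, 1/4,4/5 , 2 , 3,5,6 , 7]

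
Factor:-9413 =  - 9413^1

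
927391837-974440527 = -47048690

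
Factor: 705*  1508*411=2^2 * 3^2*5^1*13^1* 29^1*47^1*137^1 = 436950540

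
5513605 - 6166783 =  - 653178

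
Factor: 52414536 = 2^3 * 3^1*17^1*128467^1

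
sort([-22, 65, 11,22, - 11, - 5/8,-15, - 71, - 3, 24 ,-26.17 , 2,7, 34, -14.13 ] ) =[ - 71, - 26.17, - 22 , - 15  , - 14.13, - 11,  -  3, - 5/8,2,7, 11,22, 24, 34,65]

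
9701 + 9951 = 19652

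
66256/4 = 16564 = 16564.00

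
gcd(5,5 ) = 5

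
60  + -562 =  - 502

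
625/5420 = 125/1084 =0.12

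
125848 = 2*62924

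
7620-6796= 824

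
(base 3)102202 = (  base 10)317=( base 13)1B5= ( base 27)bk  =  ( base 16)13D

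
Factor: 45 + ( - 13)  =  2^5 = 32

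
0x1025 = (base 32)415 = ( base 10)4133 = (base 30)4HN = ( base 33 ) 3q8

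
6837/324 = 21+11/108= 21.10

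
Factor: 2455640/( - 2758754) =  - 2^2*5^1*11^1*83^ ( - 1 )*5581^1*16619^(  -  1 )  =  -1227820/1379377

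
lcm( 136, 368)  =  6256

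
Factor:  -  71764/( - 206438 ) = 154/443 = 2^1*7^1*11^1*443^( - 1 ) 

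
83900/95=16780/19 =883.16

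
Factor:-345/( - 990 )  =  2^(-1 )*3^(-1 )*11^( - 1)*23^1 = 23/66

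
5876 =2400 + 3476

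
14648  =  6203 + 8445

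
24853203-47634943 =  - 22781740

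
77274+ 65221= 142495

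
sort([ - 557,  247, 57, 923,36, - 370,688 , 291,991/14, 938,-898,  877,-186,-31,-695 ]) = [ - 898, - 695,-557,-370, - 186,-31,36, 57,991/14,247,  291,688, 877,923,938]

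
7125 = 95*75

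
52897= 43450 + 9447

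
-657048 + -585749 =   -  1242797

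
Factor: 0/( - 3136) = 0  =  0^1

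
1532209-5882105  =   - 4349896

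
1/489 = 1/489=0.00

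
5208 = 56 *93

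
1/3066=1/3066 = 0.00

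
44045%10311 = 2801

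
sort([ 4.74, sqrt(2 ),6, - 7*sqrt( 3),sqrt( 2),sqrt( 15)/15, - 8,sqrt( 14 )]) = [ - 7*sqrt(3 ),-8,sqrt( 15)/15,sqrt (2),sqrt(2),sqrt( 14 ),4.74,6]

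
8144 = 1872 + 6272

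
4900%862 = 590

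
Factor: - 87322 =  - 2^1*43661^1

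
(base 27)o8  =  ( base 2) 1010010000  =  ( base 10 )656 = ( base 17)24A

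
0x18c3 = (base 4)1203003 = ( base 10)6339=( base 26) 99L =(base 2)1100011000011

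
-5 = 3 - 8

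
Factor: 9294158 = 2^1*4647079^1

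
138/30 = 23/5= 4.60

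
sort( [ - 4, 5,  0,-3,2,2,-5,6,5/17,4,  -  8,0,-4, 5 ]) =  [  -  8,-5, - 4, - 4,-3,0,0, 5/17,2 , 2,4, 5,5,6]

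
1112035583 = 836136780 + 275898803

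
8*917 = 7336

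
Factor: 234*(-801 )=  - 187434=   - 2^1*3^4*13^1*89^1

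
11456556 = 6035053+5421503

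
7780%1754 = 764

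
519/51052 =519/51052 =0.01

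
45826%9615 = 7366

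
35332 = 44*803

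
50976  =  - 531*( - 96 )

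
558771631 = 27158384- - 531613247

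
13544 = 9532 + 4012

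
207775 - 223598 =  - 15823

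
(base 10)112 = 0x70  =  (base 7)220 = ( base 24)4G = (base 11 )a2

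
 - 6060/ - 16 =1515/4 = 378.75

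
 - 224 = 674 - 898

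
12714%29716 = 12714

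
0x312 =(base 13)486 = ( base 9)1063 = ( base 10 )786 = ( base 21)1g9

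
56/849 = 56/849 = 0.07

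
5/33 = 5/33 = 0.15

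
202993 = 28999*7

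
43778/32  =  21889/16 = 1368.06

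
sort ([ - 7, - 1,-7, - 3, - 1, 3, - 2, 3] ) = [ - 7, - 7, - 3, - 2, - 1, - 1,3, 3]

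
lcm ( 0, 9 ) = 0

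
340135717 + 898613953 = 1238749670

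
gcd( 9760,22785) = 5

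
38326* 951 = 36448026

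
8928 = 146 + 8782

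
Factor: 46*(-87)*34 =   -  2^2*3^1*17^1  *  23^1*29^1 = - 136068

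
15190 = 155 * 98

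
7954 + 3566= 11520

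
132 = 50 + 82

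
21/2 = 10 + 1/2 = 10.50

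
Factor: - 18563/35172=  - 2^( - 2) * 3^( - 2 )*19^1 = -  19/36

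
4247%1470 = 1307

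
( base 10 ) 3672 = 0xe58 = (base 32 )3IO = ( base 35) 2YW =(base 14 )14a4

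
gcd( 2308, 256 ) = 4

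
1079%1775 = 1079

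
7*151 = 1057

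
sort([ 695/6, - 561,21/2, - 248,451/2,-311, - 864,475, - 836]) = [ - 864, - 836 , - 561 , - 311 , - 248,  21/2, 695/6 , 451/2, 475 ] 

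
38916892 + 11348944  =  50265836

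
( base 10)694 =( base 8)1266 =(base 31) mc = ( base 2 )1010110110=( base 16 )2b6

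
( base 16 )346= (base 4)31012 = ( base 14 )43c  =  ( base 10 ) 838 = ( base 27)141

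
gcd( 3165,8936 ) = 1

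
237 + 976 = 1213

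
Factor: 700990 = 2^1*5^1*70099^1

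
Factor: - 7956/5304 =  -  3/2= - 2^( -1 )*3^1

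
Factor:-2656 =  - 2^5 * 83^1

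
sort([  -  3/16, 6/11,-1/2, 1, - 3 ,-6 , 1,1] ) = [ - 6,- 3, - 1/2,-3/16, 6/11,1,1,  1]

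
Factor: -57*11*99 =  - 62073 = - 3^3*11^2*19^1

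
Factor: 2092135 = 5^1*418427^1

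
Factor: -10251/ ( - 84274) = 2^(-1 ) * 3^2*17^1*29^(  -  1)*67^1*1453^( - 1)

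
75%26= 23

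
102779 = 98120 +4659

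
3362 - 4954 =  - 1592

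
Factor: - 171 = - 3^2* 19^1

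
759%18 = 3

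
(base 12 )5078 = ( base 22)i0k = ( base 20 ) 11GC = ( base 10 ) 8732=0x221c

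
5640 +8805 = 14445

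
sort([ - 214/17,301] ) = [ - 214/17,301]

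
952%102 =34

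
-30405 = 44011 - 74416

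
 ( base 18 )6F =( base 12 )a3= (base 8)173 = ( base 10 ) 123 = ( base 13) 96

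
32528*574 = 18671072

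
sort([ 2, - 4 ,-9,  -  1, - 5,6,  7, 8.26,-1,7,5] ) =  [ - 9,  -  5, - 4, - 1 ,-1,  2, 5, 6,7,  7 , 8.26]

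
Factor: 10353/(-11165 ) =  -51/55 = -  3^1*5^(  -  1 )*11^( - 1)*17^1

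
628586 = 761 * 826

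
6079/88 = 6079/88= 69.08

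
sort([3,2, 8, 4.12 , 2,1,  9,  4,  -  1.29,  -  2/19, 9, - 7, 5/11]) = [ - 7, - 1.29, - 2/19,5/11,1, 2, 2, 3,4, 4.12, 8,9, 9 ] 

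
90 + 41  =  131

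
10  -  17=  - 7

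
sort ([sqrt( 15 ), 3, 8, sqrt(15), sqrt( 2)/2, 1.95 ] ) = [sqrt(2 )/2, 1.95, 3, sqrt(15), sqrt(15),8]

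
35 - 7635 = -7600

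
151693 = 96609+55084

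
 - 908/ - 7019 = 908/7019 = 0.13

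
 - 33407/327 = -103  +  274/327=- 102.16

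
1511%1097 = 414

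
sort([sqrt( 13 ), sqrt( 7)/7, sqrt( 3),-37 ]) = [-37, sqrt( 7) /7,sqrt( 3),sqrt( 13) ] 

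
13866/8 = 1733 + 1/4 = 1733.25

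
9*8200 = 73800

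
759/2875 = 33/125= 0.26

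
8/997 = 8/997 = 0.01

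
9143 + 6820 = 15963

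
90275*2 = 180550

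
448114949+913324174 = 1361439123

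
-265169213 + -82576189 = -347745402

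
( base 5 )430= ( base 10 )115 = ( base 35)3a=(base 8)163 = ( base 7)223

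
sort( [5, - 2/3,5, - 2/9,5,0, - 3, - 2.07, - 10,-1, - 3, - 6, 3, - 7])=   [ - 10, - 7,  -  6, - 3, -3, - 2.07, - 1, - 2/3, - 2/9,0,3  ,  5, 5, 5 ] 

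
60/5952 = 5/496 = 0.01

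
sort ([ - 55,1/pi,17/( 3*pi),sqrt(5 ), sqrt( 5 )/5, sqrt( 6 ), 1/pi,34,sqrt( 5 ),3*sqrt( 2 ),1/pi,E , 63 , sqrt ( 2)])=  [ - 55,1/pi, 1/pi,1/pi,sqrt( 5)/5,sqrt( 2 ),17/(3 *pi),sqrt(5 ),sqrt ( 5),sqrt( 6 ), E,3*sqrt(2 ),34,63]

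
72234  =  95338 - 23104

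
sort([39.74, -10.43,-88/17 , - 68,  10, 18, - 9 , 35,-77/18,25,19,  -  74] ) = [- 74, - 68,-10.43, - 9, - 88/17, - 77/18, 10, 18, 19, 25,35, 39.74]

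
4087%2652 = 1435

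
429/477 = 143/159 = 0.90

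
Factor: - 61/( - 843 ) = 3^ ( - 1)*61^1*281^( - 1 )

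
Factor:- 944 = -2^4*59^1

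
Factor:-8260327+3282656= -4977671= -  4977671^1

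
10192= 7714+2478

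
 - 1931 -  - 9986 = 8055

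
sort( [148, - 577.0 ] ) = [ - 577.0,148]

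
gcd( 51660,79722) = 18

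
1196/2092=299/523= 0.57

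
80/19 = 80/19=   4.21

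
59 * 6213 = 366567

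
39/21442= 39/21442 = 0.00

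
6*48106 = 288636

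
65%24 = 17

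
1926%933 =60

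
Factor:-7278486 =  - 2^1 * 3^1 * 1213081^1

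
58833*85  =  5000805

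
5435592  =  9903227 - 4467635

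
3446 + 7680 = 11126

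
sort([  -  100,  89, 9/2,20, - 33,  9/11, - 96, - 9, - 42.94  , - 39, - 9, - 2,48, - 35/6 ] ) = [-100,-96, - 42.94, -39, - 33, - 9, - 9, - 35/6, - 2,9/11, 9/2, 20,48, 89 ]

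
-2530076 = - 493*5132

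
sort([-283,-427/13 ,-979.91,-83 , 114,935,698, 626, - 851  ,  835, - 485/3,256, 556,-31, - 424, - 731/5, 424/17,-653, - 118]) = [-979.91,-851, - 653, - 424, - 283 , - 485/3,-731/5, - 118, - 83, - 427/13,-31 , 424/17,  114, 256,556,  626,  698,835,935 ] 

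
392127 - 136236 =255891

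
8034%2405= 819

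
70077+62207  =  132284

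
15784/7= 2254+6/7 = 2254.86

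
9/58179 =3/19393 = 0.00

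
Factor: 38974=2^1 * 13^1 *1499^1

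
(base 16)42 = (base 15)46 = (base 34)1w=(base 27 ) 2C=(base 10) 66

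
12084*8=96672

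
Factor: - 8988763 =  - 7^1*43^1*29863^1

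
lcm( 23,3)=69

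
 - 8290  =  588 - 8878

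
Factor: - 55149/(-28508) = 2^( - 2 )*3^1*31^1*593^1*7127^( - 1 )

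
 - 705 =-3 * 235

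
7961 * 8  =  63688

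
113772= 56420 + 57352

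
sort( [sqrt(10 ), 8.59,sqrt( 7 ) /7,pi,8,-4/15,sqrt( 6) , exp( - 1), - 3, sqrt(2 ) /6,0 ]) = [ - 3, - 4/15,0,  sqrt(2) /6,exp ( - 1), sqrt (7 ) /7,sqrt( 6),pi,sqrt( 10 ),8,8.59]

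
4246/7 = 4246/7 = 606.57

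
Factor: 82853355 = 3^1 * 5^1 *13^1*424889^1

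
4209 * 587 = 2470683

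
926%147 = 44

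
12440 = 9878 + 2562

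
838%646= 192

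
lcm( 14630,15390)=1185030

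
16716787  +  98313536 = 115030323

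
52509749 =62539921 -10030172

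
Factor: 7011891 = 3^2*283^1*2753^1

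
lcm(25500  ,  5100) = 25500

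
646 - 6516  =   - 5870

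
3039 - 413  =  2626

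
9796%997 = 823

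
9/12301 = 9/12301 = 0.00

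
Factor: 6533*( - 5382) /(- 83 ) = 2^1*3^2*13^1  *  23^1 * 47^1*83^( - 1)* 139^1 = 35160606/83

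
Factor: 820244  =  2^2*47^1*4363^1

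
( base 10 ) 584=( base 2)1001001000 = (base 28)ko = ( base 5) 4314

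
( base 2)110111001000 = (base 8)6710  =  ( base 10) 3528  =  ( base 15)10a3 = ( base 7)13200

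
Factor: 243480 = 2^3*3^1*5^1 * 2029^1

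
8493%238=163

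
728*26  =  18928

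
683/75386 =683/75386 =0.01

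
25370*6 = 152220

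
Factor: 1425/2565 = 3^(-2) * 5^1 = 5/9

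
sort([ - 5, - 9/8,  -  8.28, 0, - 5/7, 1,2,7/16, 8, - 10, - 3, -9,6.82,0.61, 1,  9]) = [  -  10, - 9, - 8.28, - 5, - 3,  -  9/8, -5/7,0,7/16,0.61, 1,1,2,6.82,8,  9]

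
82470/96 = 859 + 1/16 = 859.06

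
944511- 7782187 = -6837676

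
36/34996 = 9/8749 = 0.00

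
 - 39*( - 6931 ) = 270309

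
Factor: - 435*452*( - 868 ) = 170666160 = 2^4*3^1*5^1*7^1*29^1 * 31^1*113^1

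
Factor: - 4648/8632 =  - 7^1*13^( - 1) =- 7/13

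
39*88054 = 3434106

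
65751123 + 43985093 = 109736216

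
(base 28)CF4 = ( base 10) 9832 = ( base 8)23150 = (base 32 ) 9j8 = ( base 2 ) 10011001101000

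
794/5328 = 397/2664 =0.15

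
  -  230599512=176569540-407169052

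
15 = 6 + 9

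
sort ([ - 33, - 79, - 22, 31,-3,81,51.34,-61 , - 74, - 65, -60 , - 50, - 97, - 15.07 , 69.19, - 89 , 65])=[- 97,  -  89, - 79,-74, - 65, - 61, - 60, - 50, - 33,-22,- 15.07,  -  3,  31, 51.34,65, 69.19, 81]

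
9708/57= 3236/19 = 170.32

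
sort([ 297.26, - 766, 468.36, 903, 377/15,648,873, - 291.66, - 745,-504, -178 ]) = [ - 766, - 745,-504, - 291.66, - 178,377/15,297.26, 468.36, 648 , 873, 903 ]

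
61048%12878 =9536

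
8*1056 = 8448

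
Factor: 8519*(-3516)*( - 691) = 2^2*3^1*7^1*293^1*691^1*1217^1 = 20697387564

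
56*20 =1120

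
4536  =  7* 648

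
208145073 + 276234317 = 484379390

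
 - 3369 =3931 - 7300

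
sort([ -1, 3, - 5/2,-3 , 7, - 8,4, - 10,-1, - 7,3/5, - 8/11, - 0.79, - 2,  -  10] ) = [  -  10, - 10,-8, - 7, - 3 , - 5/2,  -  2,  -  1, - 1,  -  0.79, - 8/11,3/5 , 3, 4, 7]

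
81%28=25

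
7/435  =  7/435 = 0.02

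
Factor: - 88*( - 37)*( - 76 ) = -247456 = -2^5* 11^1 * 19^1*37^1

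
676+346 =1022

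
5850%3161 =2689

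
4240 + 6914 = 11154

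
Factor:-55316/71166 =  - 2^1*3^ ( - 1 )*29^(- 1)* 409^ ( - 1 )*13829^1 = - 27658/35583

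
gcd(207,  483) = 69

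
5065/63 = 80 + 25/63= 80.40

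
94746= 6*15791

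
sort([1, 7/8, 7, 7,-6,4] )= [ - 6,  7/8,1, 4,7,7 ]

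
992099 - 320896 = 671203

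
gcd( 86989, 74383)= 1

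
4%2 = 0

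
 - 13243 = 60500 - 73743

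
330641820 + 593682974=924324794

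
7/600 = 7/600 = 0.01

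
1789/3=596+1/3=596.33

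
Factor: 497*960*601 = 2^6*3^1*5^1*7^1*71^1*601^1 = 286749120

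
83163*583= 48484029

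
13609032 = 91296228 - 77687196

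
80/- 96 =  - 1+1/6  =  - 0.83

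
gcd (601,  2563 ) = 1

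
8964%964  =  288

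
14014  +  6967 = 20981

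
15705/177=5235/59= 88.73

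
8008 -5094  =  2914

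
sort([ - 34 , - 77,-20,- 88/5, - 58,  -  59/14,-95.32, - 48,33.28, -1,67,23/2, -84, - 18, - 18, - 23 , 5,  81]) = [  -  95.32,-84, - 77, - 58, - 48 , - 34, - 23, - 20, - 18, - 18,-88/5,-59/14,-1 , 5,23/2,33.28,67,81 ]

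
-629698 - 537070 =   -  1166768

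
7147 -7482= -335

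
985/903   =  985/903 = 1.09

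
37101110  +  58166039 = 95267149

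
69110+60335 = 129445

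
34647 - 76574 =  - 41927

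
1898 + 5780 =7678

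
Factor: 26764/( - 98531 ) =-2^2*37^( - 1 )*2663^( - 1 )*6691^1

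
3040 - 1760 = 1280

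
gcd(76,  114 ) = 38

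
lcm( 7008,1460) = 35040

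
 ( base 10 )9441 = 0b10010011100001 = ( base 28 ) C15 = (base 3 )110221200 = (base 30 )ael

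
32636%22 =10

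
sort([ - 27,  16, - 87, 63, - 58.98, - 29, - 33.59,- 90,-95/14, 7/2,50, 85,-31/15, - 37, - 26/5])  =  [ - 90, - 87,  -  58.98, - 37, - 33.59, - 29, - 27, -95/14, - 26/5 , - 31/15,7/2,16,50,63,  85]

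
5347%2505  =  337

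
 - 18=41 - 59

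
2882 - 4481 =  - 1599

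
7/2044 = 1/292 = 0.00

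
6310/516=3155/258  =  12.23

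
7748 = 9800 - 2052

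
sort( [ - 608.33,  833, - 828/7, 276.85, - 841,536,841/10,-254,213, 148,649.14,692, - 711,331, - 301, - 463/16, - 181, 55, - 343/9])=[ - 841, - 711, - 608.33, - 301,-254, - 181, - 828/7, - 343/9, - 463/16,55,841/10, 148, 213,276.85, 331, 536, 649.14, 692,833] 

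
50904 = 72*707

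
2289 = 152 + 2137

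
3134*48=150432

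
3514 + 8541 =12055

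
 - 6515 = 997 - 7512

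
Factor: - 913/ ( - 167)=11^1*83^1 * 167^ ( - 1 )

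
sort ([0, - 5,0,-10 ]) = [ -10,  -  5,0, 0]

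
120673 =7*17239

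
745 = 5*149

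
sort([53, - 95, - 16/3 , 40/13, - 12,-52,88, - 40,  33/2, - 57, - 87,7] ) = [ - 95, - 87 , - 57, - 52,- 40, - 12, - 16/3, 40/13,7, 33/2, 53,88] 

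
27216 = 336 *81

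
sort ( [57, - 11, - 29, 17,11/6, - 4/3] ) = [ -29, - 11,-4/3,11/6,17, 57 ] 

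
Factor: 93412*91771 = 2^2  *11^2*193^1*91771^1 = 8572512652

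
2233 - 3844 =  - 1611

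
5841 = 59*99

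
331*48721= 16126651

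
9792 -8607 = 1185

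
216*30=6480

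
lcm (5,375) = 375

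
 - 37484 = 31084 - 68568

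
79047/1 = 79047 = 79047.00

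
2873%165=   68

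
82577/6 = 82577/6 = 13762.83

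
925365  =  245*3777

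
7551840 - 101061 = 7450779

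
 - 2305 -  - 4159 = 1854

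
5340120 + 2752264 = 8092384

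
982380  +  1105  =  983485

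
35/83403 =35/83403=0.00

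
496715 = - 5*(-99343 ) 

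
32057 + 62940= 94997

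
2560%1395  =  1165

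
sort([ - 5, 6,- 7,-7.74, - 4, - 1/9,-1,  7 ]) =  [ - 7.74, - 7, - 5, - 4, - 1, - 1/9 , 6, 7 ] 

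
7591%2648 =2295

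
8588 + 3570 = 12158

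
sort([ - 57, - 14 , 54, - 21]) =[ - 57, - 21, - 14,  54]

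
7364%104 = 84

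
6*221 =1326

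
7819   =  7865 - 46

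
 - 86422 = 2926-89348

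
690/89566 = 345/44783 = 0.01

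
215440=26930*8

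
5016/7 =5016/7 = 716.57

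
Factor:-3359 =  - 3359^1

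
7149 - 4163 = 2986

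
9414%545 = 149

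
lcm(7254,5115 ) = 398970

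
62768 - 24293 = 38475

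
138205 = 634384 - 496179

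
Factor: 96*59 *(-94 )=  - 2^6 * 3^1*47^1 * 59^1 =-532416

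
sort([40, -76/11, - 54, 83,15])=[- 54, -76/11 , 15,40, 83] 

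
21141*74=1564434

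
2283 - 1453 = 830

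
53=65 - 12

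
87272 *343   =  29934296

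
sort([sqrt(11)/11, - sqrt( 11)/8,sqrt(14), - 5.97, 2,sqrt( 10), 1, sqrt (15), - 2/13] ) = [ -5.97,-sqrt( 11) /8,- 2/13,  sqrt( 11)/11, 1, 2 , sqrt( 10), sqrt( 14),sqrt( 15) ] 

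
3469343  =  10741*323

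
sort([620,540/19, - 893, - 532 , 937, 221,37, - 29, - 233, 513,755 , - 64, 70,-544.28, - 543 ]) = [ - 893, - 544.28, - 543 , - 532,-233,  -  64, - 29,540/19,37, 70, 221,  513,620, 755,937] 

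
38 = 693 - 655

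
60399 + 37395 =97794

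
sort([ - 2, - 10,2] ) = [ - 10  , - 2,2] 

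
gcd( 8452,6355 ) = 1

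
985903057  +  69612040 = 1055515097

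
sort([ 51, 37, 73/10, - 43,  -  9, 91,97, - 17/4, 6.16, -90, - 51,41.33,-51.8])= [ - 90, - 51.8, - 51,  -  43,-9, - 17/4,  6.16, 73/10, 37, 41.33,51,91,  97]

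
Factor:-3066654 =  - 2^1*3^1 * 511109^1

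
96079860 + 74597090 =170676950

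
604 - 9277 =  - 8673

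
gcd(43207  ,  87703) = 1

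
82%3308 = 82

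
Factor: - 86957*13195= -1147397615 =- 5^1*7^1 * 13^2*29^1  *6689^1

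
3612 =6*602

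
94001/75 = 1253 + 26/75 = 1253.35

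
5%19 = 5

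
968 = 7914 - 6946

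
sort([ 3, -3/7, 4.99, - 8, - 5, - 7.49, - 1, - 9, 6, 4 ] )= [ - 9, - 8, - 7.49 , - 5, - 1, - 3/7,3, 4,4.99 , 6 ] 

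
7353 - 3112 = 4241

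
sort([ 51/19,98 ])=[ 51/19,  98 ] 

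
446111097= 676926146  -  230815049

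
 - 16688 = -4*4172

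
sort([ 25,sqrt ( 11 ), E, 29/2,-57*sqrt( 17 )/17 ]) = [- 57*sqrt ( 17)/17,E,sqrt( 11 ) , 29/2,25 ] 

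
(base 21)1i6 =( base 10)825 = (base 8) 1471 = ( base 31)qj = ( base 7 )2256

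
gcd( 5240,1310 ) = 1310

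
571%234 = 103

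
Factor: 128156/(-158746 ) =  - 2^1*17^(-1)*29^(-1)*199^1 = -398/493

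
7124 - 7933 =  - 809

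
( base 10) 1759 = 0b11011011111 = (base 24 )317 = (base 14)8D9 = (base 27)2B4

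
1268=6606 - 5338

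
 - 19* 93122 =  - 1769318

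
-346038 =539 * ( - 642 ) 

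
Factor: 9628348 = 2^2*29^1*83003^1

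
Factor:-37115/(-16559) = 65/29 = 5^1*13^1*29^(- 1)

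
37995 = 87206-49211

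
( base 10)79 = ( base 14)59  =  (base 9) 87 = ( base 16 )4F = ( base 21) 3g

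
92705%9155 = 1155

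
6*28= 168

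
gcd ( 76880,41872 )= 16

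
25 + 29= 54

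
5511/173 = 31 + 148/173 = 31.86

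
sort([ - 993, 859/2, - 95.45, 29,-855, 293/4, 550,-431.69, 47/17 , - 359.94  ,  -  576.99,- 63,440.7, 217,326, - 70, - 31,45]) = [ - 993, - 855, - 576.99, - 431.69, - 359.94, - 95.45, - 70, - 63, - 31 , 47/17, 29, 45, 293/4, 217, 326, 859/2,440.7, 550]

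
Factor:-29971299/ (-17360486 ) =2^(-1 ) * 3^1*11^ ( - 1 ) * 13^(-1) * 101^ ( - 1 ) * 163^1 * 601^(- 1)*61291^1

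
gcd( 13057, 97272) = 1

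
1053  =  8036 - 6983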